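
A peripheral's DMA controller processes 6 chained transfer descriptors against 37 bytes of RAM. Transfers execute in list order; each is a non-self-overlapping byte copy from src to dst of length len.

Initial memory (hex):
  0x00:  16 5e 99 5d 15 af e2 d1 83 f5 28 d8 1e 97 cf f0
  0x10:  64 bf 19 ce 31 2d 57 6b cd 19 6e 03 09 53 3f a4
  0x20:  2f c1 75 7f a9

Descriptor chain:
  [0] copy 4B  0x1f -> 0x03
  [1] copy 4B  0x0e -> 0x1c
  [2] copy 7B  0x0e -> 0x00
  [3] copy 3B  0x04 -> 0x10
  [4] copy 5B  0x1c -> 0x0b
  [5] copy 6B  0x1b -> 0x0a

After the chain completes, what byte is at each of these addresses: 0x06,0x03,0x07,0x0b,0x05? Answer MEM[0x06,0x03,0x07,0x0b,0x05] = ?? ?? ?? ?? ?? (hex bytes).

MEM[0x06,0x03,0x07,0x0b,0x05] = 31 bf d1 cf ce

[0] 0x1f->0x03 len=4 : a4 2f c1 75
[1] 0x0e->0x1c len=4 : cf f0 64 bf
[2] 0x0e->0x00 len=7 : cf f0 64 bf 19 ce 31
[3] 0x04->0x10 len=3 : 19 ce 31
[4] 0x1c->0x0b len=5 : cf f0 64 bf 2f
[5] 0x1b->0x0a len=6 : 03 cf f0 64 bf 2f
query mem[0x06]=0x31, mem[0x03]=0xbf, mem[0x07]=0xd1, mem[0x0b]=0xcf, mem[0x05]=0xce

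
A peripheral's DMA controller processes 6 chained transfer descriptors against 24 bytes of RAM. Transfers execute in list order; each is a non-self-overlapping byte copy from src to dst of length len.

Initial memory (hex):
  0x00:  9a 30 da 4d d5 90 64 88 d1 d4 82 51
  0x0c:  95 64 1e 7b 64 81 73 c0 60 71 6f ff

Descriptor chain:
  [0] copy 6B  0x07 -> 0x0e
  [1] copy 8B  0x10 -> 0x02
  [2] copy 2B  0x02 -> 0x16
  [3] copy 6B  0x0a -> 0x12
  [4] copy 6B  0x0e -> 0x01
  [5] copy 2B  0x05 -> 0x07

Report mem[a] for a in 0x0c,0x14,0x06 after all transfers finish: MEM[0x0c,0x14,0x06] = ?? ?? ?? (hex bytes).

MEM[0x0c,0x14,0x06] = 95 95 51

  after D0: wrote 6B at 0x0e = 88d1d4825195
  after D1: wrote 8B at 0x02 = d482519560716fff
  after D2: wrote 2B at 0x16 = d482
  after D3: wrote 6B at 0x12 = 8251956488d1
  after D4: wrote 6B at 0x01 = 88d1d4828251
  after D5: wrote 2B at 0x07 = 8251
query mem[0x0c]=0x95, mem[0x14]=0x95, mem[0x06]=0x51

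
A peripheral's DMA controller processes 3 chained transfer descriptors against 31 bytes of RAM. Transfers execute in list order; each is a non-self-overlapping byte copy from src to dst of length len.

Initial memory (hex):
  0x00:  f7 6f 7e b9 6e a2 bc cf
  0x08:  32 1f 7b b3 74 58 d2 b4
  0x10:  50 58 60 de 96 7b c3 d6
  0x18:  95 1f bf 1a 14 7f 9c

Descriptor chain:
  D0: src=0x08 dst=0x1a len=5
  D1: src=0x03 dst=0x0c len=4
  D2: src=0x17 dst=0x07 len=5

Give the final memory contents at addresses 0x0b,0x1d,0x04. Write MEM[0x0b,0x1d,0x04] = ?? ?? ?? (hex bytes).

D0: mem[0x1a..0x1e] <- [32 1f 7b b3 74]
D1: mem[0x0c..0x0f] <- [b9 6e a2 bc]
D2: mem[0x07..0x0b] <- [d6 95 1f 32 1f]
query mem[0x0b]=0x1f, mem[0x1d]=0xb3, mem[0x04]=0x6e

MEM[0x0b,0x1d,0x04] = 1f b3 6e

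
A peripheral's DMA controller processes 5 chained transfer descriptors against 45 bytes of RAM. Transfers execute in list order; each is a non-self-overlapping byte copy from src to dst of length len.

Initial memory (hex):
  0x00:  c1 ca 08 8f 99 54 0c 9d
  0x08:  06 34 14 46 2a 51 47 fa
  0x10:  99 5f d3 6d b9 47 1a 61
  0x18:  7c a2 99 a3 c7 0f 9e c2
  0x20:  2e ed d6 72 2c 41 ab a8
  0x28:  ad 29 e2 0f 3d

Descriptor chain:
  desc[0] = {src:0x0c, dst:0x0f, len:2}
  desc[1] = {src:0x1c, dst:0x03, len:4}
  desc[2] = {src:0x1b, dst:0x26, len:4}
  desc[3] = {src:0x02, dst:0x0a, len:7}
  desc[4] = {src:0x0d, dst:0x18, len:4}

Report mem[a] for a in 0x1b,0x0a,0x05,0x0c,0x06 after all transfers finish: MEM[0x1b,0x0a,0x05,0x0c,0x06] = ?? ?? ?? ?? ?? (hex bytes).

  after D0: wrote 2B at 0x0f = 2a51
  after D1: wrote 4B at 0x03 = c70f9ec2
  after D2: wrote 4B at 0x26 = a3c70f9e
  after D3: wrote 7B at 0x0a = 08c70f9ec29d06
  after D4: wrote 4B at 0x18 = 9ec29d06
query mem[0x1b]=0x06, mem[0x0a]=0x08, mem[0x05]=0x9e, mem[0x0c]=0x0f, mem[0x06]=0xc2

MEM[0x1b,0x0a,0x05,0x0c,0x06] = 06 08 9e 0f c2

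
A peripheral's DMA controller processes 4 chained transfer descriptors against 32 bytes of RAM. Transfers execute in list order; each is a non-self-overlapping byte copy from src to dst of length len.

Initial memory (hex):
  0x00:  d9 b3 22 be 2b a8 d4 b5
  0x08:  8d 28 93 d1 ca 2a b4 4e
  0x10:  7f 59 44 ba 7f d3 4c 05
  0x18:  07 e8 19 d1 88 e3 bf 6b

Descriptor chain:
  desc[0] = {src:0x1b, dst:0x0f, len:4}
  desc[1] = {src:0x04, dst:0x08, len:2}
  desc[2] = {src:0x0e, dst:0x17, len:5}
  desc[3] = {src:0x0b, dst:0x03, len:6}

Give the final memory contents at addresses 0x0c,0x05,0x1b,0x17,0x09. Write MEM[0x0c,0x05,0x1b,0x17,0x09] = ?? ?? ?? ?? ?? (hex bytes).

#0 dst[0x0f+4] := {0xd1,0x88,0xe3,0xbf}
#1 dst[0x08+2] := {0x2b,0xa8}
#2 dst[0x17+5] := {0xb4,0xd1,0x88,0xe3,0xbf}
#3 dst[0x03+6] := {0xd1,0xca,0x2a,0xb4,0xd1,0x88}
query mem[0x0c]=0xca, mem[0x05]=0x2a, mem[0x1b]=0xbf, mem[0x17]=0xb4, mem[0x09]=0xa8

MEM[0x0c,0x05,0x1b,0x17,0x09] = ca 2a bf b4 a8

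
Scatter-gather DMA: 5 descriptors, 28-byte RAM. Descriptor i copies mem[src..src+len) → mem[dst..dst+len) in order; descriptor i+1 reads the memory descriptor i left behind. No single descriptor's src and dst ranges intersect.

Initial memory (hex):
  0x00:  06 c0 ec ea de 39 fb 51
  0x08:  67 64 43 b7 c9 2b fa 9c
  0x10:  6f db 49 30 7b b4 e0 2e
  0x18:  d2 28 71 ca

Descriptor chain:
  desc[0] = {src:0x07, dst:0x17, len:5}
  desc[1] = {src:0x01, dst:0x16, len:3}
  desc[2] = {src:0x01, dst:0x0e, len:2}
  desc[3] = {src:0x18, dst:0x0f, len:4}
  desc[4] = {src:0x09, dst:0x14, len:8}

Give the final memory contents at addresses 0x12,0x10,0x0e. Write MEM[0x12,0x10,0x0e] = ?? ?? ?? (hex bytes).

[0] 0x07->0x17 len=5 : 51 67 64 43 b7
[1] 0x01->0x16 len=3 : c0 ec ea
[2] 0x01->0x0e len=2 : c0 ec
[3] 0x18->0x0f len=4 : ea 64 43 b7
[4] 0x09->0x14 len=8 : 64 43 b7 c9 2b c0 ea 64
query mem[0x12]=0xb7, mem[0x10]=0x64, mem[0x0e]=0xc0

MEM[0x12,0x10,0x0e] = b7 64 c0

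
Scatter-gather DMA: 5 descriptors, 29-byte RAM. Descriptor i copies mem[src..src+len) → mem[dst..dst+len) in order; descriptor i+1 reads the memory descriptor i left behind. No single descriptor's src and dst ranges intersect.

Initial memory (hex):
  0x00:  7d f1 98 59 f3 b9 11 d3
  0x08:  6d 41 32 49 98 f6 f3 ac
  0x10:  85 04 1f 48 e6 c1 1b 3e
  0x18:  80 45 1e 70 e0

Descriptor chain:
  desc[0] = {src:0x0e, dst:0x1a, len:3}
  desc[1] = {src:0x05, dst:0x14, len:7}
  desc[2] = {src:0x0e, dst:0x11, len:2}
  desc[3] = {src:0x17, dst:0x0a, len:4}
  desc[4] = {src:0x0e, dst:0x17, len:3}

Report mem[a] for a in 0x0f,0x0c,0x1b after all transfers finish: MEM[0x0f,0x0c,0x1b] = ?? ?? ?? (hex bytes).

MEM[0x0f,0x0c,0x1b] = ac 32 ac

  after D0: wrote 3B at 0x1a = f3ac85
  after D1: wrote 7B at 0x14 = b911d36d413249
  after D2: wrote 2B at 0x11 = f3ac
  after D3: wrote 4B at 0x0a = 6d413249
  after D4: wrote 3B at 0x17 = f3ac85
query mem[0x0f]=0xac, mem[0x0c]=0x32, mem[0x1b]=0xac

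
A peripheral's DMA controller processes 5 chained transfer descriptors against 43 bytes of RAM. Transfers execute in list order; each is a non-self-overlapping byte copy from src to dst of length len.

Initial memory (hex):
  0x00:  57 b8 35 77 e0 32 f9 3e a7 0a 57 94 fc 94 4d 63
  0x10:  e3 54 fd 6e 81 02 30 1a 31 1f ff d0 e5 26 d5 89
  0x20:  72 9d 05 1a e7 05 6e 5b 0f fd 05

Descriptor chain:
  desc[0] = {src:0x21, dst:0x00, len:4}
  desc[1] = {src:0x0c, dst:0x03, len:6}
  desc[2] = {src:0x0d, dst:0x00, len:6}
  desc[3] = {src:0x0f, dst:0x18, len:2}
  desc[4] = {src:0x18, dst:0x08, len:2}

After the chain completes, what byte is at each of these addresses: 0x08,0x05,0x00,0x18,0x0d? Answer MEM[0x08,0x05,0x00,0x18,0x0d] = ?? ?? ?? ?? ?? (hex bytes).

MEM[0x08,0x05,0x00,0x18,0x0d] = 63 fd 94 63 94

  after D0: wrote 4B at 0x00 = 9d051ae7
  after D1: wrote 6B at 0x03 = fc944d63e354
  after D2: wrote 6B at 0x00 = 944d63e354fd
  after D3: wrote 2B at 0x18 = 63e3
  after D4: wrote 2B at 0x08 = 63e3
query mem[0x08]=0x63, mem[0x05]=0xfd, mem[0x00]=0x94, mem[0x18]=0x63, mem[0x0d]=0x94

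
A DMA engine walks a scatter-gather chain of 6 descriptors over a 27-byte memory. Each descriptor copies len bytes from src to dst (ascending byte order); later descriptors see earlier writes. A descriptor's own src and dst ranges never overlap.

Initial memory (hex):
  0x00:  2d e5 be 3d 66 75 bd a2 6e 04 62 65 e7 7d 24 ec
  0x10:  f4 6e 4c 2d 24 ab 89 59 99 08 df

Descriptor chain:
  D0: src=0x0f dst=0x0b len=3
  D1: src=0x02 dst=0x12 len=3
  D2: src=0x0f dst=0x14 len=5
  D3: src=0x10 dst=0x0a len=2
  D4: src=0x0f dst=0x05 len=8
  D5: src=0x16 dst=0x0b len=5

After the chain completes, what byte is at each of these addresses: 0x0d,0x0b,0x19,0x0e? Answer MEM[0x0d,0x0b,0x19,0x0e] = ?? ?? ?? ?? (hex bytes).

D0: mem[0x0b..0x0d] <- [ec f4 6e]
D1: mem[0x12..0x14] <- [be 3d 66]
D2: mem[0x14..0x18] <- [ec f4 6e be 3d]
D3: mem[0x0a..0x0b] <- [f4 6e]
D4: mem[0x05..0x0c] <- [ec f4 6e be 3d ec f4 6e]
D5: mem[0x0b..0x0f] <- [6e be 3d 08 df]
query mem[0x0d]=0x3d, mem[0x0b]=0x6e, mem[0x19]=0x08, mem[0x0e]=0x08

MEM[0x0d,0x0b,0x19,0x0e] = 3d 6e 08 08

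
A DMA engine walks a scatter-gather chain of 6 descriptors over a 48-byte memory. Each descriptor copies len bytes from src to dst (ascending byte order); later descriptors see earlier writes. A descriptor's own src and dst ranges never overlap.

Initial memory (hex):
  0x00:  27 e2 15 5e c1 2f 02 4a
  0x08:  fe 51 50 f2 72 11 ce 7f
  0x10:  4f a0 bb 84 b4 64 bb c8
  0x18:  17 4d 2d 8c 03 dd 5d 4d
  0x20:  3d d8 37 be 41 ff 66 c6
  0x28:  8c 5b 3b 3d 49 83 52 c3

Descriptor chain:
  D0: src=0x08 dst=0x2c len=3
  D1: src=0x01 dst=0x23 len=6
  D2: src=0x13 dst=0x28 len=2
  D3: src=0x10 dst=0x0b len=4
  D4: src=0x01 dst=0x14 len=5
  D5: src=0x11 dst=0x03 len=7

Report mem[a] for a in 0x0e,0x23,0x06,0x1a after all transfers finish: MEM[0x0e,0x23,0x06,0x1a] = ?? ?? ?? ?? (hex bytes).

#0 dst[0x2c+3] := {0xfe,0x51,0x50}
#1 dst[0x23+6] := {0xe2,0x15,0x5e,0xc1,0x2f,0x02}
#2 dst[0x28+2] := {0x84,0xb4}
#3 dst[0x0b+4] := {0x4f,0xa0,0xbb,0x84}
#4 dst[0x14+5] := {0xe2,0x15,0x5e,0xc1,0x2f}
#5 dst[0x03+7] := {0xa0,0xbb,0x84,0xe2,0x15,0x5e,0xc1}
query mem[0x0e]=0x84, mem[0x23]=0xe2, mem[0x06]=0xe2, mem[0x1a]=0x2d

MEM[0x0e,0x23,0x06,0x1a] = 84 e2 e2 2d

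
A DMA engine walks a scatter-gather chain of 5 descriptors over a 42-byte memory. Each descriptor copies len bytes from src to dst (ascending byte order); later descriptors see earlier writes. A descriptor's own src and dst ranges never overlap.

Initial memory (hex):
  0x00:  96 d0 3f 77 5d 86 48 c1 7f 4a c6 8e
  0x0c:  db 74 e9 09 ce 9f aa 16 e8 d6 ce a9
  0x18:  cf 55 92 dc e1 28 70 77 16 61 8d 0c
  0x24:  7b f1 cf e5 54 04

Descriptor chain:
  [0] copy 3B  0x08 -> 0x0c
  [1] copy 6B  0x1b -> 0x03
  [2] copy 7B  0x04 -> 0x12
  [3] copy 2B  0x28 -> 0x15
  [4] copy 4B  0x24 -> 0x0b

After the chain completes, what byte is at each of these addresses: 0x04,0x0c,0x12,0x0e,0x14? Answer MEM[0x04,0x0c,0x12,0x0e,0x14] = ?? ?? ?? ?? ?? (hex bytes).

MEM[0x04,0x0c,0x12,0x0e,0x14] = e1 f1 e1 e5 70

#0 dst[0x0c+3] := {0x7f,0x4a,0xc6}
#1 dst[0x03+6] := {0xdc,0xe1,0x28,0x70,0x77,0x16}
#2 dst[0x12+7] := {0xe1,0x28,0x70,0x77,0x16,0x4a,0xc6}
#3 dst[0x15+2] := {0x54,0x04}
#4 dst[0x0b+4] := {0x7b,0xf1,0xcf,0xe5}
query mem[0x04]=0xe1, mem[0x0c]=0xf1, mem[0x12]=0xe1, mem[0x0e]=0xe5, mem[0x14]=0x70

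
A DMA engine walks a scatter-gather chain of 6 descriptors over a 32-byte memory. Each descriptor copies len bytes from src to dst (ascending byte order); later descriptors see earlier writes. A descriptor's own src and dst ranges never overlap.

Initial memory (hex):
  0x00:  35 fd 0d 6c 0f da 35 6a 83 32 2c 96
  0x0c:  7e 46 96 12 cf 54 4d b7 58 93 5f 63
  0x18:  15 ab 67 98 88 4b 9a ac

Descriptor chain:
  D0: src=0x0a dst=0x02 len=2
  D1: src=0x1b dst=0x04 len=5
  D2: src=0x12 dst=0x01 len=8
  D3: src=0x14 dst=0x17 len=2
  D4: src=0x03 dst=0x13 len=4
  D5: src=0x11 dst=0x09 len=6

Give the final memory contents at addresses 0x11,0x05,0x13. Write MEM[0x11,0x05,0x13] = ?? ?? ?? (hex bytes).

MEM[0x11,0x05,0x13] = 54 5f 58

  after D0: wrote 2B at 0x02 = 2c96
  after D1: wrote 5B at 0x04 = 98884b9aac
  after D2: wrote 8B at 0x01 = 4db758935f6315ab
  after D3: wrote 2B at 0x17 = 5893
  after D4: wrote 4B at 0x13 = 58935f63
  after D5: wrote 6B at 0x09 = 544d58935f63
query mem[0x11]=0x54, mem[0x05]=0x5f, mem[0x13]=0x58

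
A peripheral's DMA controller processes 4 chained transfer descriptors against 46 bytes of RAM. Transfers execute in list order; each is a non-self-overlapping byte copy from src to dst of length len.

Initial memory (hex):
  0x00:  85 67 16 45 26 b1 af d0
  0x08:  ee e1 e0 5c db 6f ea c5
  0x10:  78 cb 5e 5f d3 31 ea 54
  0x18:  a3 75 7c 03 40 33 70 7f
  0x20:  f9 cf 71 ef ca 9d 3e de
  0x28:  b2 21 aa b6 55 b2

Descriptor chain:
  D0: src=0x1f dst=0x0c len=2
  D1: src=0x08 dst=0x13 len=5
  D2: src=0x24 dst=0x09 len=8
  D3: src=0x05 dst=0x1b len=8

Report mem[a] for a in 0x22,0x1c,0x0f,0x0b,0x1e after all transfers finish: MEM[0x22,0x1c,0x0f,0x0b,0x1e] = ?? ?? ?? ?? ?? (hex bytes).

  after D0: wrote 2B at 0x0c = 7ff9
  after D1: wrote 5B at 0x13 = eee1e05c7f
  after D2: wrote 8B at 0x09 = ca9d3edeb221aab6
  after D3: wrote 8B at 0x1b = b1afd0eeca9d3ede
query mem[0x22]=0xde, mem[0x1c]=0xaf, mem[0x0f]=0xaa, mem[0x0b]=0x3e, mem[0x1e]=0xee

MEM[0x22,0x1c,0x0f,0x0b,0x1e] = de af aa 3e ee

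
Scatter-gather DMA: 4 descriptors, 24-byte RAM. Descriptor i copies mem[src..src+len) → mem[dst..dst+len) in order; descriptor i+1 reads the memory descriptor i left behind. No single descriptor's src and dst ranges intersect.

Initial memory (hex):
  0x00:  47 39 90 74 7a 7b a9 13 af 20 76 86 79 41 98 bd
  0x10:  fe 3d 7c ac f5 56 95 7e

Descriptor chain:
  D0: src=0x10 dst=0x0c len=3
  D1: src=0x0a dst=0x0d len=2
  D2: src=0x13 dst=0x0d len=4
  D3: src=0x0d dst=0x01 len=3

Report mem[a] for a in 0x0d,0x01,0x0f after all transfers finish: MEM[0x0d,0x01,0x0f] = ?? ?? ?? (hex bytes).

MEM[0x0d,0x01,0x0f] = ac ac 56

#0 dst[0x0c+3] := {0xfe,0x3d,0x7c}
#1 dst[0x0d+2] := {0x76,0x86}
#2 dst[0x0d+4] := {0xac,0xf5,0x56,0x95}
#3 dst[0x01+3] := {0xac,0xf5,0x56}
query mem[0x0d]=0xac, mem[0x01]=0xac, mem[0x0f]=0x56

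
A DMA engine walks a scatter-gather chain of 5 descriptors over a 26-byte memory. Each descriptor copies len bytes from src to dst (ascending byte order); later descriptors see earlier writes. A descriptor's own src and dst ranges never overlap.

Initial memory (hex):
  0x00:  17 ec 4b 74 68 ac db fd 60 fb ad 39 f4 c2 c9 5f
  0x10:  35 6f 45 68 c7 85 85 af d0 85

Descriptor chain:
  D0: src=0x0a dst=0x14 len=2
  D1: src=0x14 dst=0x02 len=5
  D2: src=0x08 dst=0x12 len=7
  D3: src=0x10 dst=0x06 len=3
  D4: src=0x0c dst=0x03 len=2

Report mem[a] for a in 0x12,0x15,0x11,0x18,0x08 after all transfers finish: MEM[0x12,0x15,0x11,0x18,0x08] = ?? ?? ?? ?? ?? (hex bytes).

MEM[0x12,0x15,0x11,0x18,0x08] = 60 39 6f c9 60

[0] 0x0a->0x14 len=2 : ad 39
[1] 0x14->0x02 len=5 : ad 39 85 af d0
[2] 0x08->0x12 len=7 : 60 fb ad 39 f4 c2 c9
[3] 0x10->0x06 len=3 : 35 6f 60
[4] 0x0c->0x03 len=2 : f4 c2
query mem[0x12]=0x60, mem[0x15]=0x39, mem[0x11]=0x6f, mem[0x18]=0xc9, mem[0x08]=0x60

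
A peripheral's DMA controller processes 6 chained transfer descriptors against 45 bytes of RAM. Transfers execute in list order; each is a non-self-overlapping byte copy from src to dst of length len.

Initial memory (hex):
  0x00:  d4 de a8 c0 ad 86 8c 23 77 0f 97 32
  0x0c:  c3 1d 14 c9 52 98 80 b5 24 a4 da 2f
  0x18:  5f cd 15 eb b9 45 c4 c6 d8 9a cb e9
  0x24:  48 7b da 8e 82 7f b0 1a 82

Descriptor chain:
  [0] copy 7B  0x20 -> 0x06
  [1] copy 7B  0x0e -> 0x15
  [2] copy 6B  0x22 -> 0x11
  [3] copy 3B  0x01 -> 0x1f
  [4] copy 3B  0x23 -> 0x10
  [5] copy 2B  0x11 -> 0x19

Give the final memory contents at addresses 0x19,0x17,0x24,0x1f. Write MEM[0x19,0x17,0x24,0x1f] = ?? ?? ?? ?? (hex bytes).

  after D0: wrote 7B at 0x06 = d89acbe9487bda
  after D1: wrote 7B at 0x15 = 14c9529880b524
  after D2: wrote 6B at 0x11 = cbe9487bda8e
  after D3: wrote 3B at 0x1f = dea8c0
  after D4: wrote 3B at 0x10 = e9487b
  after D5: wrote 2B at 0x19 = 487b
query mem[0x19]=0x48, mem[0x17]=0x52, mem[0x24]=0x48, mem[0x1f]=0xde

MEM[0x19,0x17,0x24,0x1f] = 48 52 48 de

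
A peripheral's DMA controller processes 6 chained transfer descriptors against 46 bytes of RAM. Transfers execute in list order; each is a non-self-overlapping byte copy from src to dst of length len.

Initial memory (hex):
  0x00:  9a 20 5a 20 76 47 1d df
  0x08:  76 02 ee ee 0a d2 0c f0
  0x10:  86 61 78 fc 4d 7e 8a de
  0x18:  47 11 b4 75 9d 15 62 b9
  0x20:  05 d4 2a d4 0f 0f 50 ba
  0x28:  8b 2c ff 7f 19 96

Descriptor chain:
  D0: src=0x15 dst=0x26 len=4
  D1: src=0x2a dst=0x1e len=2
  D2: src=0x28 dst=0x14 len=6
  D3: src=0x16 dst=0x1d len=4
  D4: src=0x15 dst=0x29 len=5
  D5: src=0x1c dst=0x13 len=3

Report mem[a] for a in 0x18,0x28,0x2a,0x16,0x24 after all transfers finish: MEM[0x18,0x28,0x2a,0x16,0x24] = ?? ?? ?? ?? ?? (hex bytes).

MEM[0x18,0x28,0x2a,0x16,0x24] = 19 de ff ff 0f

#0 dst[0x26+4] := {0x7e,0x8a,0xde,0x47}
#1 dst[0x1e+2] := {0xff,0x7f}
#2 dst[0x14+6] := {0xde,0x47,0xff,0x7f,0x19,0x96}
#3 dst[0x1d+4] := {0xff,0x7f,0x19,0x96}
#4 dst[0x29+5] := {0x47,0xff,0x7f,0x19,0x96}
#5 dst[0x13+3] := {0x9d,0xff,0x7f}
query mem[0x18]=0x19, mem[0x28]=0xde, mem[0x2a]=0xff, mem[0x16]=0xff, mem[0x24]=0x0f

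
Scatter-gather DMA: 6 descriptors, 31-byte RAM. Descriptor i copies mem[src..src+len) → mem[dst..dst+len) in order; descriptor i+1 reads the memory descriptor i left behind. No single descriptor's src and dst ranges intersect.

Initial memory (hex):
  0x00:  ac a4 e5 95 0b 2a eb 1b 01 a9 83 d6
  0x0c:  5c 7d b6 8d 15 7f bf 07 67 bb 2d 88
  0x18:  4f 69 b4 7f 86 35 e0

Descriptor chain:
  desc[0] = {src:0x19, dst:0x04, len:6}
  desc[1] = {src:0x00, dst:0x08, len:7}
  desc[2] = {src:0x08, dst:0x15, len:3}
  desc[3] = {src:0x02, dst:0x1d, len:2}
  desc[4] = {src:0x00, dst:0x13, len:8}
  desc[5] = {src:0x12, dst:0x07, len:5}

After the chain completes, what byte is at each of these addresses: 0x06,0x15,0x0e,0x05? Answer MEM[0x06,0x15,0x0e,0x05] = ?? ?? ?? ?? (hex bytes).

MEM[0x06,0x15,0x0e,0x05] = 7f e5 7f b4

D0: mem[0x04..0x09] <- [69 b4 7f 86 35 e0]
D1: mem[0x08..0x0e] <- [ac a4 e5 95 69 b4 7f]
D2: mem[0x15..0x17] <- [ac a4 e5]
D3: mem[0x1d..0x1e] <- [e5 95]
D4: mem[0x13..0x1a] <- [ac a4 e5 95 69 b4 7f 86]
D5: mem[0x07..0x0b] <- [bf ac a4 e5 95]
query mem[0x06]=0x7f, mem[0x15]=0xe5, mem[0x0e]=0x7f, mem[0x05]=0xb4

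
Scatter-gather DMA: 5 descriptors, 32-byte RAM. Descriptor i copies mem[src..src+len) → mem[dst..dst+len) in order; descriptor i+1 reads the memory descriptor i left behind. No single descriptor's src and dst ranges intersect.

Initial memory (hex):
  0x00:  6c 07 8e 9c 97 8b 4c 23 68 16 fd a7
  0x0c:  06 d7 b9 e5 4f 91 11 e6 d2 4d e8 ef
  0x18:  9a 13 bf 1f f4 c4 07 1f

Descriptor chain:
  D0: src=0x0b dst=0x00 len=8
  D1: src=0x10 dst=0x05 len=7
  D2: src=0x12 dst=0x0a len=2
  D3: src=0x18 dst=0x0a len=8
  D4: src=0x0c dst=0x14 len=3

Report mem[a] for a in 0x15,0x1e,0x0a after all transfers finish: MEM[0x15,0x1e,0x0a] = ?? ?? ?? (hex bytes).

[0] 0x0b->0x00 len=8 : a7 06 d7 b9 e5 4f 91 11
[1] 0x10->0x05 len=7 : 4f 91 11 e6 d2 4d e8
[2] 0x12->0x0a len=2 : 11 e6
[3] 0x18->0x0a len=8 : 9a 13 bf 1f f4 c4 07 1f
[4] 0x0c->0x14 len=3 : bf 1f f4
query mem[0x15]=0x1f, mem[0x1e]=0x07, mem[0x0a]=0x9a

MEM[0x15,0x1e,0x0a] = 1f 07 9a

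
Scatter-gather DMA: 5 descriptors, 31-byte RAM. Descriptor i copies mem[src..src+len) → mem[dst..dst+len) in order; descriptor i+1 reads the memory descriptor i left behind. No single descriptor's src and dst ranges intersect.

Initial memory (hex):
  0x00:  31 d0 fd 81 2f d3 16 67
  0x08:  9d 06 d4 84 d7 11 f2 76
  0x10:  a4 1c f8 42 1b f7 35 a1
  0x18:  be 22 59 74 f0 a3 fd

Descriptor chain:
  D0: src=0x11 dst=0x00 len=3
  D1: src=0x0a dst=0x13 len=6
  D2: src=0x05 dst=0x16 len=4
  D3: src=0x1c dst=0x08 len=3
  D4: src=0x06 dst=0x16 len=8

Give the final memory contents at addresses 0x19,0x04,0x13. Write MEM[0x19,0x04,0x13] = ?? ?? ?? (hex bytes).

MEM[0x19,0x04,0x13] = a3 2f d4

#0 dst[0x00+3] := {0x1c,0xf8,0x42}
#1 dst[0x13+6] := {0xd4,0x84,0xd7,0x11,0xf2,0x76}
#2 dst[0x16+4] := {0xd3,0x16,0x67,0x9d}
#3 dst[0x08+3] := {0xf0,0xa3,0xfd}
#4 dst[0x16+8] := {0x16,0x67,0xf0,0xa3,0xfd,0x84,0xd7,0x11}
query mem[0x19]=0xa3, mem[0x04]=0x2f, mem[0x13]=0xd4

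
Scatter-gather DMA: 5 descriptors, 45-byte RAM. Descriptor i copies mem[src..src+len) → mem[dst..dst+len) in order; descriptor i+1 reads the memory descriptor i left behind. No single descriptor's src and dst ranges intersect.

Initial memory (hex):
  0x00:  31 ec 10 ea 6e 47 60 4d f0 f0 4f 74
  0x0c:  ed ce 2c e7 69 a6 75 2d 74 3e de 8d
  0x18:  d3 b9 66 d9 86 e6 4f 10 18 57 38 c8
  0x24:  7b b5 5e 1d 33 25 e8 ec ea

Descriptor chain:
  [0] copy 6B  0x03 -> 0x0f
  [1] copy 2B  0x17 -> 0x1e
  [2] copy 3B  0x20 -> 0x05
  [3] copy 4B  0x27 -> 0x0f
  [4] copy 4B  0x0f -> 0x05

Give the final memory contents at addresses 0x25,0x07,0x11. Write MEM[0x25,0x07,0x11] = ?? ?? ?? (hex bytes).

#0 dst[0x0f+6] := {0xea,0x6e,0x47,0x60,0x4d,0xf0}
#1 dst[0x1e+2] := {0x8d,0xd3}
#2 dst[0x05+3] := {0x18,0x57,0x38}
#3 dst[0x0f+4] := {0x1d,0x33,0x25,0xe8}
#4 dst[0x05+4] := {0x1d,0x33,0x25,0xe8}
query mem[0x25]=0xb5, mem[0x07]=0x25, mem[0x11]=0x25

MEM[0x25,0x07,0x11] = b5 25 25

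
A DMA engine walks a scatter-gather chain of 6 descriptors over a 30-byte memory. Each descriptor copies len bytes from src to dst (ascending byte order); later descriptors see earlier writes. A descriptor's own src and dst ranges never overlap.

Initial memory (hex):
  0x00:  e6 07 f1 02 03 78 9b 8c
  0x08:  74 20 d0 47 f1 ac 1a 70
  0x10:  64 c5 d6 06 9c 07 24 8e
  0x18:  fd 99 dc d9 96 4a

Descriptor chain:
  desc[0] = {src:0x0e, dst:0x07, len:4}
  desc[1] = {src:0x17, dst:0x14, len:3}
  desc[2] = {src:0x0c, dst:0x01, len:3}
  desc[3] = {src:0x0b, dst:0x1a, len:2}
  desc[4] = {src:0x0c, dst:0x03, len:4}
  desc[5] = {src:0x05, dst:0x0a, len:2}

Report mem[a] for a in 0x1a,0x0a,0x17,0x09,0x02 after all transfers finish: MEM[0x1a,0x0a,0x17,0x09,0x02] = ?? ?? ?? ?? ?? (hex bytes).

D0: mem[0x07..0x0a] <- [1a 70 64 c5]
D1: mem[0x14..0x16] <- [8e fd 99]
D2: mem[0x01..0x03] <- [f1 ac 1a]
D3: mem[0x1a..0x1b] <- [47 f1]
D4: mem[0x03..0x06] <- [f1 ac 1a 70]
D5: mem[0x0a..0x0b] <- [1a 70]
query mem[0x1a]=0x47, mem[0x0a]=0x1a, mem[0x17]=0x8e, mem[0x09]=0x64, mem[0x02]=0xac

MEM[0x1a,0x0a,0x17,0x09,0x02] = 47 1a 8e 64 ac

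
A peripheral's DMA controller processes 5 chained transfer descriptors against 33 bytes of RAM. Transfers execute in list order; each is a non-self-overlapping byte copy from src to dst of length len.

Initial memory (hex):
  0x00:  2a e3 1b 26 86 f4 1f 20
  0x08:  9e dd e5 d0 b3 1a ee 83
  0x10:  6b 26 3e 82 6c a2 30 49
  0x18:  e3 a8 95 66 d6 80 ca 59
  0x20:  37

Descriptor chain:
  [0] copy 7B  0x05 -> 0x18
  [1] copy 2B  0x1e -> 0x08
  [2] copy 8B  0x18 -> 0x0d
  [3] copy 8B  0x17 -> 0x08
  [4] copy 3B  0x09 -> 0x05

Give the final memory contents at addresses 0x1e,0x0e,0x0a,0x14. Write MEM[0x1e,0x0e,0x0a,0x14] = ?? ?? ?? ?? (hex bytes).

MEM[0x1e,0x0e,0x0a,0x14] = d0 e5 1f 59

#0 dst[0x18+7] := {0xf4,0x1f,0x20,0x9e,0xdd,0xe5,0xd0}
#1 dst[0x08+2] := {0xd0,0x59}
#2 dst[0x0d+8] := {0xf4,0x1f,0x20,0x9e,0xdd,0xe5,0xd0,0x59}
#3 dst[0x08+8] := {0x49,0xf4,0x1f,0x20,0x9e,0xdd,0xe5,0xd0}
#4 dst[0x05+3] := {0xf4,0x1f,0x20}
query mem[0x1e]=0xd0, mem[0x0e]=0xe5, mem[0x0a]=0x1f, mem[0x14]=0x59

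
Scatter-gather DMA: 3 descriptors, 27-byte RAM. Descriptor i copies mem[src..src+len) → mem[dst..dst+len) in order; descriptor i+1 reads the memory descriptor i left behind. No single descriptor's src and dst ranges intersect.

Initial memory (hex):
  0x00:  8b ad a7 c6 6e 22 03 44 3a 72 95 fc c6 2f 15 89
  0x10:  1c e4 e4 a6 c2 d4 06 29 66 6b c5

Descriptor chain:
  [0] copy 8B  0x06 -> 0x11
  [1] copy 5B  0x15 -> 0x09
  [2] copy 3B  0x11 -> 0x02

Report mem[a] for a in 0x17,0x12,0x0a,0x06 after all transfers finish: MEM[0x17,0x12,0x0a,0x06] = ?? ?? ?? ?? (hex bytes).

MEM[0x17,0x12,0x0a,0x06] = c6 44 fc 03

[0] 0x06->0x11 len=8 : 03 44 3a 72 95 fc c6 2f
[1] 0x15->0x09 len=5 : 95 fc c6 2f 6b
[2] 0x11->0x02 len=3 : 03 44 3a
query mem[0x17]=0xc6, mem[0x12]=0x44, mem[0x0a]=0xfc, mem[0x06]=0x03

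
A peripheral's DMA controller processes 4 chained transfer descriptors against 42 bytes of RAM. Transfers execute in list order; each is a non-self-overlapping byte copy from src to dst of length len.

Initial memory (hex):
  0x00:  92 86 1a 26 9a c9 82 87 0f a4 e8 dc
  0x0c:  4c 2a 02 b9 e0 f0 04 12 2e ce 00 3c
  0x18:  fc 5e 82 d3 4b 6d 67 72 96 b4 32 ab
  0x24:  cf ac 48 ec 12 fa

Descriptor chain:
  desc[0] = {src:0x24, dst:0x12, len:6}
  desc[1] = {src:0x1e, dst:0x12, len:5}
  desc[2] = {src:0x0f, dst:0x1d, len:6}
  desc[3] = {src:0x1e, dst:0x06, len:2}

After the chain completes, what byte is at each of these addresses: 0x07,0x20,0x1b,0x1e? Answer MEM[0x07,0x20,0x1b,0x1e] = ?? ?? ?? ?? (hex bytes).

#0 dst[0x12+6] := {0xcf,0xac,0x48,0xec,0x12,0xfa}
#1 dst[0x12+5] := {0x67,0x72,0x96,0xb4,0x32}
#2 dst[0x1d+6] := {0xb9,0xe0,0xf0,0x67,0x72,0x96}
#3 dst[0x06+2] := {0xe0,0xf0}
query mem[0x07]=0xf0, mem[0x20]=0x67, mem[0x1b]=0xd3, mem[0x1e]=0xe0

MEM[0x07,0x20,0x1b,0x1e] = f0 67 d3 e0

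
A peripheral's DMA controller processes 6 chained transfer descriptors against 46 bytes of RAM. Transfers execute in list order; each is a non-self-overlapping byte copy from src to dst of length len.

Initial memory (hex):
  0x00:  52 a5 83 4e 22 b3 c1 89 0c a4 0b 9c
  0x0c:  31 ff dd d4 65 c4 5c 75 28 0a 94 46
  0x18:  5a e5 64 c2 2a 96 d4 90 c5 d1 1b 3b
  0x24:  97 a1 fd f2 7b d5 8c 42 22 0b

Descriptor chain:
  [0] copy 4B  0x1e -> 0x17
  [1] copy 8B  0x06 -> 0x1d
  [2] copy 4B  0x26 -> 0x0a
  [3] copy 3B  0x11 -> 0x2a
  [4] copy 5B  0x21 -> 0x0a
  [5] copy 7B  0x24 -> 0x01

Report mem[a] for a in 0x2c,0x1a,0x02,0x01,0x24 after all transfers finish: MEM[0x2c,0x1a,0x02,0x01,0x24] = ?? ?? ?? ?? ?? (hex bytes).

[0] 0x1e->0x17 len=4 : d4 90 c5 d1
[1] 0x06->0x1d len=8 : c1 89 0c a4 0b 9c 31 ff
[2] 0x26->0x0a len=4 : fd f2 7b d5
[3] 0x11->0x2a len=3 : c4 5c 75
[4] 0x21->0x0a len=5 : 0b 9c 31 ff a1
[5] 0x24->0x01 len=7 : ff a1 fd f2 7b d5 c4
query mem[0x2c]=0x75, mem[0x1a]=0xd1, mem[0x02]=0xa1, mem[0x01]=0xff, mem[0x24]=0xff

MEM[0x2c,0x1a,0x02,0x01,0x24] = 75 d1 a1 ff ff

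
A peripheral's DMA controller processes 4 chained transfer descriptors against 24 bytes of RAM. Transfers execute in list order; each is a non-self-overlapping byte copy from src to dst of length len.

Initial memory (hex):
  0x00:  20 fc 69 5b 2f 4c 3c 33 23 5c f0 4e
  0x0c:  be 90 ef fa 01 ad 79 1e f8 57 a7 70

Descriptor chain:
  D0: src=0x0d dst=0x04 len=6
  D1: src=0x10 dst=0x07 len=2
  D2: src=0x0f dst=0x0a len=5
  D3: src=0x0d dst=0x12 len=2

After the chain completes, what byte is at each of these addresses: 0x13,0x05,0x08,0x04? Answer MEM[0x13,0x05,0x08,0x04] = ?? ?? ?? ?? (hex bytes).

[0] 0x0d->0x04 len=6 : 90 ef fa 01 ad 79
[1] 0x10->0x07 len=2 : 01 ad
[2] 0x0f->0x0a len=5 : fa 01 ad 79 1e
[3] 0x0d->0x12 len=2 : 79 1e
query mem[0x13]=0x1e, mem[0x05]=0xef, mem[0x08]=0xad, mem[0x04]=0x90

MEM[0x13,0x05,0x08,0x04] = 1e ef ad 90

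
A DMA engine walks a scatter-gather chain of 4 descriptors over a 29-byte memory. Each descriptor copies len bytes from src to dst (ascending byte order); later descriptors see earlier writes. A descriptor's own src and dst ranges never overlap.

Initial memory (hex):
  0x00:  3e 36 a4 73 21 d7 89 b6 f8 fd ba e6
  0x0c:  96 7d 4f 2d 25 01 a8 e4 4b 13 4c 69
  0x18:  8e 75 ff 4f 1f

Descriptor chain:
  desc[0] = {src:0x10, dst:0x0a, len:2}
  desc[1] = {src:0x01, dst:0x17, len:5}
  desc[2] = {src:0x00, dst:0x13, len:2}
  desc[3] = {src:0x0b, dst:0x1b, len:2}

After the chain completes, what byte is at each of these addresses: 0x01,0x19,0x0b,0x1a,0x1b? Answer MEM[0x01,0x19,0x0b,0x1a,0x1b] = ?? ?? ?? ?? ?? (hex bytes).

MEM[0x01,0x19,0x0b,0x1a,0x1b] = 36 73 01 21 01

[0] 0x10->0x0a len=2 : 25 01
[1] 0x01->0x17 len=5 : 36 a4 73 21 d7
[2] 0x00->0x13 len=2 : 3e 36
[3] 0x0b->0x1b len=2 : 01 96
query mem[0x01]=0x36, mem[0x19]=0x73, mem[0x0b]=0x01, mem[0x1a]=0x21, mem[0x1b]=0x01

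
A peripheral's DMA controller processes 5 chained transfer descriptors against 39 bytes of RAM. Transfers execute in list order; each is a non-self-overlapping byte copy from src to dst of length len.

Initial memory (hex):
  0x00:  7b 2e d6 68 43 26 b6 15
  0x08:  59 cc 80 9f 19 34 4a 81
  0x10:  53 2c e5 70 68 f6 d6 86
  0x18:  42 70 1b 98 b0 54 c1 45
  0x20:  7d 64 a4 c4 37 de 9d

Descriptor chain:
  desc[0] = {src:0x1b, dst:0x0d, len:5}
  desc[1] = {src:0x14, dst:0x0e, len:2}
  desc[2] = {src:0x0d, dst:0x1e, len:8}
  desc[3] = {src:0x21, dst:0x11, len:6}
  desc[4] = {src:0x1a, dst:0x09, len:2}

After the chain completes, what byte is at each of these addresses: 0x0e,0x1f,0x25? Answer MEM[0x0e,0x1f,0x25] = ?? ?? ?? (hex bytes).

  after D0: wrote 5B at 0x0d = 98b054c145
  after D1: wrote 2B at 0x0e = 68f6
  after D2: wrote 8B at 0x1e = 9868f6c145e57068
  after D3: wrote 6B at 0x11 = c145e570689d
  after D4: wrote 2B at 0x09 = 1b98
query mem[0x0e]=0x68, mem[0x1f]=0x68, mem[0x25]=0x68

MEM[0x0e,0x1f,0x25] = 68 68 68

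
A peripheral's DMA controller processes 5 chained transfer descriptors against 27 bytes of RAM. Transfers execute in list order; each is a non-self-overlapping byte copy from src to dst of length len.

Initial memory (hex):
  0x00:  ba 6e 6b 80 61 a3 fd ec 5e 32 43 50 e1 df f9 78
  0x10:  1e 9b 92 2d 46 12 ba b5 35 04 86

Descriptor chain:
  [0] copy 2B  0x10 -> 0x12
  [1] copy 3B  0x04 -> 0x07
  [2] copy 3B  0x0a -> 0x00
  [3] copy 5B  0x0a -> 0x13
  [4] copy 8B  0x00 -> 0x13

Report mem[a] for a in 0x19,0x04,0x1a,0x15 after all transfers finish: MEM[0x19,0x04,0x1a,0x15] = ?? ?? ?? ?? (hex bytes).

MEM[0x19,0x04,0x1a,0x15] = fd 61 61 e1

[0] 0x10->0x12 len=2 : 1e 9b
[1] 0x04->0x07 len=3 : 61 a3 fd
[2] 0x0a->0x00 len=3 : 43 50 e1
[3] 0x0a->0x13 len=5 : 43 50 e1 df f9
[4] 0x00->0x13 len=8 : 43 50 e1 80 61 a3 fd 61
query mem[0x19]=0xfd, mem[0x04]=0x61, mem[0x1a]=0x61, mem[0x15]=0xe1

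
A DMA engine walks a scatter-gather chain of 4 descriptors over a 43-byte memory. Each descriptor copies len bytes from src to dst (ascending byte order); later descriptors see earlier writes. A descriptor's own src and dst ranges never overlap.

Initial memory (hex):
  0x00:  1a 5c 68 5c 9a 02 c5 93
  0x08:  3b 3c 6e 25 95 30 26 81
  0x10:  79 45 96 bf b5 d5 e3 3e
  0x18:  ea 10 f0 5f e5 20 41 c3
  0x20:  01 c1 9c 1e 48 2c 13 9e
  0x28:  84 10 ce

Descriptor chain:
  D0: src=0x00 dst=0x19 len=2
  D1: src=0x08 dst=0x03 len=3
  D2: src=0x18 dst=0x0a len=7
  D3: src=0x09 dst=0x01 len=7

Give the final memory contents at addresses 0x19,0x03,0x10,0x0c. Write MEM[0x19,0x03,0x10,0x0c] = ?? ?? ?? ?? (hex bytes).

  after D0: wrote 2B at 0x19 = 1a5c
  after D1: wrote 3B at 0x03 = 3b3c6e
  after D2: wrote 7B at 0x0a = ea1a5c5fe52041
  after D3: wrote 7B at 0x01 = 3cea1a5c5fe520
query mem[0x19]=0x1a, mem[0x03]=0x1a, mem[0x10]=0x41, mem[0x0c]=0x5c

MEM[0x19,0x03,0x10,0x0c] = 1a 1a 41 5c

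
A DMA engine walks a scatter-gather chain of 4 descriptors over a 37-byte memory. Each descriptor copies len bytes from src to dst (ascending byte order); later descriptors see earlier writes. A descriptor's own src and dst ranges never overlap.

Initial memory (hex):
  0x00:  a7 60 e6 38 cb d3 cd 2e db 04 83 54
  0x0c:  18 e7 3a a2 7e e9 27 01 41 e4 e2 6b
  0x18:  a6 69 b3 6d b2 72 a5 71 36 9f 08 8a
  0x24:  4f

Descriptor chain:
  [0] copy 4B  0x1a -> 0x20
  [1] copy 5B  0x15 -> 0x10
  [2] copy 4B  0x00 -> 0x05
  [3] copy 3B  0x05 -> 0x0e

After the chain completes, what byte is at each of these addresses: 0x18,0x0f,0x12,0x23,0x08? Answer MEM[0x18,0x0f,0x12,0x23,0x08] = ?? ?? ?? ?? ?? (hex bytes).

MEM[0x18,0x0f,0x12,0x23,0x08] = a6 60 6b 72 38

  after D0: wrote 4B at 0x20 = b36db272
  after D1: wrote 5B at 0x10 = e4e26ba669
  after D2: wrote 4B at 0x05 = a760e638
  after D3: wrote 3B at 0x0e = a760e6
query mem[0x18]=0xa6, mem[0x0f]=0x60, mem[0x12]=0x6b, mem[0x23]=0x72, mem[0x08]=0x38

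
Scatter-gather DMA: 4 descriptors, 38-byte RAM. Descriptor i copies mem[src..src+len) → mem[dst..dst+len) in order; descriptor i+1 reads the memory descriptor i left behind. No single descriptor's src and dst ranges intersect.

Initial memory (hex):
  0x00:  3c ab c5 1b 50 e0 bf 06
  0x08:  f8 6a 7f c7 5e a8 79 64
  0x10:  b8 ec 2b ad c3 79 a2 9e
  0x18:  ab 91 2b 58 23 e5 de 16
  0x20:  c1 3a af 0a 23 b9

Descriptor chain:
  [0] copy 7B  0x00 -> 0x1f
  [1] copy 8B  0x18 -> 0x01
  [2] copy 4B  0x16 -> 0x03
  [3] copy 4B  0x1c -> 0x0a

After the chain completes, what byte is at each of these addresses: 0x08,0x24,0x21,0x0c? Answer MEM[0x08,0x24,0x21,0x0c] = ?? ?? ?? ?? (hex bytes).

MEM[0x08,0x24,0x21,0x0c] = 3c e0 c5 de

  after D0: wrote 7B at 0x1f = 3cabc51b50e0bf
  after D1: wrote 8B at 0x01 = ab912b5823e5de3c
  after D2: wrote 4B at 0x03 = a29eab91
  after D3: wrote 4B at 0x0a = 23e5de3c
query mem[0x08]=0x3c, mem[0x24]=0xe0, mem[0x21]=0xc5, mem[0x0c]=0xde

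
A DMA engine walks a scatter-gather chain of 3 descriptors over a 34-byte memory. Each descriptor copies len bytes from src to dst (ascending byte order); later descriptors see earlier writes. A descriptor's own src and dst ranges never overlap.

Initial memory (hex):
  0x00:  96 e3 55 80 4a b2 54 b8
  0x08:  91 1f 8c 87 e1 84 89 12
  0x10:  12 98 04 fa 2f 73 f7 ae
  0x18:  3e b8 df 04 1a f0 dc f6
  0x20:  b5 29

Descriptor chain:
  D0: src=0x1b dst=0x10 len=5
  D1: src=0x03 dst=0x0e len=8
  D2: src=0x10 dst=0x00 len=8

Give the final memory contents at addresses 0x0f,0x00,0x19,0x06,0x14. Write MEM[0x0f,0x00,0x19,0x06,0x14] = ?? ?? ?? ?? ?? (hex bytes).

[0] 0x1b->0x10 len=5 : 04 1a f0 dc f6
[1] 0x03->0x0e len=8 : 80 4a b2 54 b8 91 1f 8c
[2] 0x10->0x00 len=8 : b2 54 b8 91 1f 8c f7 ae
query mem[0x0f]=0x4a, mem[0x00]=0xb2, mem[0x19]=0xb8, mem[0x06]=0xf7, mem[0x14]=0x1f

MEM[0x0f,0x00,0x19,0x06,0x14] = 4a b2 b8 f7 1f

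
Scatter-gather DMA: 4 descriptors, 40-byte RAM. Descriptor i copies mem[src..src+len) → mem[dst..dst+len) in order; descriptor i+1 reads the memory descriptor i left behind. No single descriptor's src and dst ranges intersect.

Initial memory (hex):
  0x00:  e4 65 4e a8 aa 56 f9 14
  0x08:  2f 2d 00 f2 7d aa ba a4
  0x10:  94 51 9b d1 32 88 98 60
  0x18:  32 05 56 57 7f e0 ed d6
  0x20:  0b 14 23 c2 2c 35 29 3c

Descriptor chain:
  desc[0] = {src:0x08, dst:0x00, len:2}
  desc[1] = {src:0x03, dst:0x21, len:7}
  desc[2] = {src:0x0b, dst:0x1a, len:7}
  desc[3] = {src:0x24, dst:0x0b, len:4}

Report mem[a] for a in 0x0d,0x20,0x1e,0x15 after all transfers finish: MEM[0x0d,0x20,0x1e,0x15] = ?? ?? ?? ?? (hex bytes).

D0: mem[0x00..0x01] <- [2f 2d]
D1: mem[0x21..0x27] <- [a8 aa 56 f9 14 2f 2d]
D2: mem[0x1a..0x20] <- [f2 7d aa ba a4 94 51]
D3: mem[0x0b..0x0e] <- [f9 14 2f 2d]
query mem[0x0d]=0x2f, mem[0x20]=0x51, mem[0x1e]=0xa4, mem[0x15]=0x88

MEM[0x0d,0x20,0x1e,0x15] = 2f 51 a4 88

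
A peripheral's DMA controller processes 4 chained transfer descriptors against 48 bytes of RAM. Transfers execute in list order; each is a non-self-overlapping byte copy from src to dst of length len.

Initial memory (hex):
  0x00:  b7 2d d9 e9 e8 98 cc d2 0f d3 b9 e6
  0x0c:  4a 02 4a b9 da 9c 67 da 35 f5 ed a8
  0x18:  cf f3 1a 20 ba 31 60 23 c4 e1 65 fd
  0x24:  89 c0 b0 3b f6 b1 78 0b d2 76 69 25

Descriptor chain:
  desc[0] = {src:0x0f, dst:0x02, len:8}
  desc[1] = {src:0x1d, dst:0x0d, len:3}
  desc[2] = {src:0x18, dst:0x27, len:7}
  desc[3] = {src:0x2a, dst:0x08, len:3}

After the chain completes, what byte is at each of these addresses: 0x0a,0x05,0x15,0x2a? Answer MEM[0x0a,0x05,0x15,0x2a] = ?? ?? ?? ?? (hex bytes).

MEM[0x0a,0x05,0x15,0x2a] = 31 67 f5 20

[0] 0x0f->0x02 len=8 : b9 da 9c 67 da 35 f5 ed
[1] 0x1d->0x0d len=3 : 31 60 23
[2] 0x18->0x27 len=7 : cf f3 1a 20 ba 31 60
[3] 0x2a->0x08 len=3 : 20 ba 31
query mem[0x0a]=0x31, mem[0x05]=0x67, mem[0x15]=0xf5, mem[0x2a]=0x20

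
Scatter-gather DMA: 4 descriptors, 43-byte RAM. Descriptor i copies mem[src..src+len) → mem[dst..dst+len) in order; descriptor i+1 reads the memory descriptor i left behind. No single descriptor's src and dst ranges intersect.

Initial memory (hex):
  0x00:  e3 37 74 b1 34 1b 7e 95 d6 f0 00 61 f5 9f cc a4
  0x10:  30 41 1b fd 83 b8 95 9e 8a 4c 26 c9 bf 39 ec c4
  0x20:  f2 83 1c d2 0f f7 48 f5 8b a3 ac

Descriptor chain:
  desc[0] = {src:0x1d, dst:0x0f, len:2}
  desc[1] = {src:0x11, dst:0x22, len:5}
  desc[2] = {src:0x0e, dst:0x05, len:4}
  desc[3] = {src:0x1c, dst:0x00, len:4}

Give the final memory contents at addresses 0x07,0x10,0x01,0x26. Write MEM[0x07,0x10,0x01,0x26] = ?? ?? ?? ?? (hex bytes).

  after D0: wrote 2B at 0x0f = 39ec
  after D1: wrote 5B at 0x22 = 411bfd83b8
  after D2: wrote 4B at 0x05 = cc39ec41
  after D3: wrote 4B at 0x00 = bf39ecc4
query mem[0x07]=0xec, mem[0x10]=0xec, mem[0x01]=0x39, mem[0x26]=0xb8

MEM[0x07,0x10,0x01,0x26] = ec ec 39 b8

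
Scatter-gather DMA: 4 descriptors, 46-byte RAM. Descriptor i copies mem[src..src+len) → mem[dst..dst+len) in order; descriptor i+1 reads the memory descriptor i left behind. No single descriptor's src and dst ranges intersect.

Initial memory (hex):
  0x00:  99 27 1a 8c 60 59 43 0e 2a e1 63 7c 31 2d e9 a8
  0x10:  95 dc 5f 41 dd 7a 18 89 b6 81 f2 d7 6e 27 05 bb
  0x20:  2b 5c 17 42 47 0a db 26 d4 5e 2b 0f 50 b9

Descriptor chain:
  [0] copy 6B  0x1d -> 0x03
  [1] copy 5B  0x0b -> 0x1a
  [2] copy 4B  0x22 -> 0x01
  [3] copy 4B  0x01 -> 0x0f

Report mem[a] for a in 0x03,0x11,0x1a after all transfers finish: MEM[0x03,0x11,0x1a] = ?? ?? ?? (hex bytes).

MEM[0x03,0x11,0x1a] = 47 47 7c

  after D0: wrote 6B at 0x03 = 2705bb2b5c17
  after D1: wrote 5B at 0x1a = 7c312de9a8
  after D2: wrote 4B at 0x01 = 1742470a
  after D3: wrote 4B at 0x0f = 1742470a
query mem[0x03]=0x47, mem[0x11]=0x47, mem[0x1a]=0x7c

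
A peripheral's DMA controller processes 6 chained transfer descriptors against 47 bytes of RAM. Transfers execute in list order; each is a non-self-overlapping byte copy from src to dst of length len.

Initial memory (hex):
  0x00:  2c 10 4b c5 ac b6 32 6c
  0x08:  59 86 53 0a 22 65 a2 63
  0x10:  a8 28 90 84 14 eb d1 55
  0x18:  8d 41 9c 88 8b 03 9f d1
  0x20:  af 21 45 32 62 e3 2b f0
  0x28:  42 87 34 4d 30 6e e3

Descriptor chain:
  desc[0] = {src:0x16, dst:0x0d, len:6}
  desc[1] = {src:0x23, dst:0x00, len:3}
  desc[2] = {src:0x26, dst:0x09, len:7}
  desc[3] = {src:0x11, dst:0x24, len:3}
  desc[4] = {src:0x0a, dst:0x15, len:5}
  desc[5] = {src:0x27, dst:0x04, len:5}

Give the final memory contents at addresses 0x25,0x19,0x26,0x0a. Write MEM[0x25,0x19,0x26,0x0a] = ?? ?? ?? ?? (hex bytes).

MEM[0x25,0x19,0x26,0x0a] = 88 4d 84 f0

[0] 0x16->0x0d len=6 : d1 55 8d 41 9c 88
[1] 0x23->0x00 len=3 : 32 62 e3
[2] 0x26->0x09 len=7 : 2b f0 42 87 34 4d 30
[3] 0x11->0x24 len=3 : 9c 88 84
[4] 0x0a->0x15 len=5 : f0 42 87 34 4d
[5] 0x27->0x04 len=5 : f0 42 87 34 4d
query mem[0x25]=0x88, mem[0x19]=0x4d, mem[0x26]=0x84, mem[0x0a]=0xf0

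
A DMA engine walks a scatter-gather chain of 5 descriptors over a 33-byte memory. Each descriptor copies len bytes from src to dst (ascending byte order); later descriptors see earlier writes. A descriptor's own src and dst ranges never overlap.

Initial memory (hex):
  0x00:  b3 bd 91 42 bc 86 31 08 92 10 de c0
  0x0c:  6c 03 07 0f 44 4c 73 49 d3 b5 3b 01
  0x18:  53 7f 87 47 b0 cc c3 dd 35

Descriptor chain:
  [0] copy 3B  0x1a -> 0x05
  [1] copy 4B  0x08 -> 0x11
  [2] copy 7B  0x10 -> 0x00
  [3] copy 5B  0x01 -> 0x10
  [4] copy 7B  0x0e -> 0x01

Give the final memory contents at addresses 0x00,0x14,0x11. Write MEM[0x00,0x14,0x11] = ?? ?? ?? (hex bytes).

D0: mem[0x05..0x07] <- [87 47 b0]
D1: mem[0x11..0x14] <- [92 10 de c0]
D2: mem[0x00..0x06] <- [44 92 10 de c0 b5 3b]
D3: mem[0x10..0x14] <- [92 10 de c0 b5]
D4: mem[0x01..0x07] <- [07 0f 92 10 de c0 b5]
query mem[0x00]=0x44, mem[0x14]=0xb5, mem[0x11]=0x10

MEM[0x00,0x14,0x11] = 44 b5 10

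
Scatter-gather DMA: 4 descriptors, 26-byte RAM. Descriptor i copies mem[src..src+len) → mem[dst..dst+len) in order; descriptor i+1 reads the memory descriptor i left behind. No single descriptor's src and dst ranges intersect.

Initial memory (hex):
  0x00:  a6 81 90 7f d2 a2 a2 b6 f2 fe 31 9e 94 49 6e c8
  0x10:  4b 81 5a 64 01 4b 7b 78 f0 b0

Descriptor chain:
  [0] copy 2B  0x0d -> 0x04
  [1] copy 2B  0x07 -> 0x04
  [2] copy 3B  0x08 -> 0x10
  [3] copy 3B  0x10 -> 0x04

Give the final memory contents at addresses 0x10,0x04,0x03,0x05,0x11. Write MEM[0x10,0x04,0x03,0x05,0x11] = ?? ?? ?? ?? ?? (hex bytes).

  after D0: wrote 2B at 0x04 = 496e
  after D1: wrote 2B at 0x04 = b6f2
  after D2: wrote 3B at 0x10 = f2fe31
  after D3: wrote 3B at 0x04 = f2fe31
query mem[0x10]=0xf2, mem[0x04]=0xf2, mem[0x03]=0x7f, mem[0x05]=0xfe, mem[0x11]=0xfe

MEM[0x10,0x04,0x03,0x05,0x11] = f2 f2 7f fe fe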